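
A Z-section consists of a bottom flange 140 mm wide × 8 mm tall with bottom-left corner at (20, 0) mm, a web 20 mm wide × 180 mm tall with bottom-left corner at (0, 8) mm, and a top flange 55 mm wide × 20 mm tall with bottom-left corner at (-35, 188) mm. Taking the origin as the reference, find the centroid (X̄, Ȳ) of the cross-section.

bottom flange: A = 140 × 8 = 1120.00, centroid at (90.00, 4.00).
web: A = 20 × 180 = 3600.00, centroid at (10.00, 98.00).
top flange: A = 55 × 20 = 1100.00, centroid at (-7.50, 198.00).
ΣA = 5820.00 mm²
ΣAX̄ = (1120.00)(90.00) + (3600.00)(10.00) + (1100.00)(-7.50) = 128550.00 mm³
ΣAȲ = (1120.00)(4.00) + (3600.00)(98.00) + (1100.00)(198.00) = 575080.00 mm³
X̄ = 128550.00 / 5820.00 = 22.09 mm
Ȳ = 575080.00 / 5820.00 = 98.81 mm

X̄ = 22.09 mm, Ȳ = 98.81 mm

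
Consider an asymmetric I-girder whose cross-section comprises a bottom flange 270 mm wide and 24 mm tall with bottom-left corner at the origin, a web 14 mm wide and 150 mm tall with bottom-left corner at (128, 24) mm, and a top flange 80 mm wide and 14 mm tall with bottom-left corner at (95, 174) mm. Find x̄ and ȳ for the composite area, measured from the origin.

Part | A | x̄ᵢ | ȳᵢ | A·x̄ᵢ | A·ȳᵢ
bottom flange | 6480.00 | 135.00 | 12.00 | 874800.00 | 77760.00
web | 2100.00 | 135.00 | 99.00 | 283500.00 | 207900.00
top flange | 1120.00 | 135.00 | 181.00 | 151200.00 | 202720.00
Σ | 9700.00 |  |  | 1309500.00 | 488380.00
x̄ = 1309500.00 / 9700.00 = 135.00 mm
ȳ = 488380.00 / 9700.00 = 50.35 mm

x̄ = 135.00 mm, ȳ = 50.35 mm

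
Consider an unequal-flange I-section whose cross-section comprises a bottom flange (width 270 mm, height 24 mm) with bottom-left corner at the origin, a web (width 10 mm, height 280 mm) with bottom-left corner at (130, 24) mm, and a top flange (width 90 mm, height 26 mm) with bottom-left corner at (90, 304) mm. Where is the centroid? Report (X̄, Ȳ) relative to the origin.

bottom flange: A = 270 × 24 = 6480.00, centroid at (135.00, 12.00).
web: A = 10 × 280 = 2800.00, centroid at (135.00, 164.00).
top flange: A = 90 × 26 = 2340.00, centroid at (135.00, 317.00).
ΣA = 11620.00 mm²
ΣAX̄ = (6480.00)(135.00) + (2800.00)(135.00) + (2340.00)(135.00) = 1568700.00 mm³
ΣAȲ = (6480.00)(12.00) + (2800.00)(164.00) + (2340.00)(317.00) = 1278740.00 mm³
X̄ = 1568700.00 / 11620.00 = 135.00 mm
Ȳ = 1278740.00 / 11620.00 = 110.05 mm

X̄ = 135.00 mm, Ȳ = 110.05 mm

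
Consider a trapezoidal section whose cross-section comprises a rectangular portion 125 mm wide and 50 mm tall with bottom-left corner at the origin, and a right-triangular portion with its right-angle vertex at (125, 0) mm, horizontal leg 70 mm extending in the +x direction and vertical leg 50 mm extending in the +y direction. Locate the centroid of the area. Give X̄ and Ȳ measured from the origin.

X̄ = 81.28 mm, Ȳ = 23.18 mm

rectangular portion: A = 125 × 50 = 6250.00, centroid at (62.50, 25.00).
triangular portion: A = ½·70·50 = 1750.00, centroid at (148.33, 16.67).
ΣA = 8000.00 mm², ΣAX̄ = 650208.33 mm³, ΣAȲ = 185416.67 mm³.
X̄ = 650208.33/8000.00 = 81.28 mm; Ȳ = 185416.67/8000.00 = 23.18 mm.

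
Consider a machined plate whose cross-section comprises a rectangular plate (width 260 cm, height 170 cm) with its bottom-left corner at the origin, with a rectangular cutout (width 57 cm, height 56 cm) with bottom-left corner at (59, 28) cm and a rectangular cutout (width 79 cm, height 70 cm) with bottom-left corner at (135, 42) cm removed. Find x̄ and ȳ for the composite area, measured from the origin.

x̄ = 126.89 cm, ȳ = 88.86 cm

plate: A = 260 × 170 = 44200.00, centroid at (130.00, 85.00).
hole 1: A = −(57 × 56) = -3192.00, centroid at (87.50, 56.00).
hole 2: A = −(79 × 70) = -5530.00, centroid at (174.50, 77.00).
ΣA = 35478.00 cm², ΣAx̄ = 4501715.00 cm³, ΣAȳ = 3152438.00 cm³.
x̄ = 4501715.00/35478.00 = 126.89 cm; ȳ = 3152438.00/35478.00 = 88.86 cm.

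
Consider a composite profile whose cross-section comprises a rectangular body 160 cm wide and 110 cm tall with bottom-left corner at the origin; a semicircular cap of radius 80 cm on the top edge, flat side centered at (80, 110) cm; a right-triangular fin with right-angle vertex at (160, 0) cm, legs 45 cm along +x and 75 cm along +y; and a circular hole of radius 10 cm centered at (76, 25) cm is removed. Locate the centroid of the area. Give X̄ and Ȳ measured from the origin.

X̄ = 85.57 cm, Ȳ = 84.39 cm

rectangular body: A = 160 × 110 = 17600.00, centroid at (80.00, 55.00).
semicircular top: A = ½π·80² = 10053.10, centroid at (80.00, 143.95).
triangular fin: A = ½·45·75 = 1687.50, centroid at (175.00, 25.00).
hole: A = −π·10² = -314.16, centroid at (76.00, 25.00).
ΣA = 29026.44 cm², ΣAX̄ = 2483684.12 cm³, ΣAȲ = 2449507.47 cm³.
X̄ = 2483684.12/29026.44 = 85.57 cm; Ȳ = 2449507.47/29026.44 = 84.39 cm.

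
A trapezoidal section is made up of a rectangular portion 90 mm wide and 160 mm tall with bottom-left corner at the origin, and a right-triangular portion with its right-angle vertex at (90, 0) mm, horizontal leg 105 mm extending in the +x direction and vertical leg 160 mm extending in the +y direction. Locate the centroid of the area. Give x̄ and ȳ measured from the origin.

x̄ = 74.47 mm, ȳ = 70.18 mm

rectangular portion: A = 90 × 160 = 14400.00, centroid at (45.00, 80.00).
triangular portion: A = ½·105·160 = 8400.00, centroid at (125.00, 53.33).
ΣA = 22800.00 mm², ΣAx̄ = 1698000.00 mm³, ΣAȳ = 1600000.00 mm³.
x̄ = 1698000.00/22800.00 = 74.47 mm; ȳ = 1600000.00/22800.00 = 70.18 mm.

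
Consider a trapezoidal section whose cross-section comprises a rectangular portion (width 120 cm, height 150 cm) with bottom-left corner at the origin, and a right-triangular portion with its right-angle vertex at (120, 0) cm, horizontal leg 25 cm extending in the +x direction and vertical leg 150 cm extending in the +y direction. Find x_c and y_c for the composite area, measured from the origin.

x_c = 66.45 cm, y_c = 72.64 cm

Part | A | x̄ᵢ | ȳᵢ | A·x̄ᵢ | A·ȳᵢ
rectangular portion | 18000.00 | 60.00 | 75.00 | 1080000.00 | 1350000.00
triangular portion | 1875.00 | 128.33 | 50.00 | 240625.00 | 93750.00
Σ | 19875.00 |  |  | 1320625.00 | 1443750.00
x_c = 1320625.00 / 19875.00 = 66.45 cm
y_c = 1443750.00 / 19875.00 = 72.64 cm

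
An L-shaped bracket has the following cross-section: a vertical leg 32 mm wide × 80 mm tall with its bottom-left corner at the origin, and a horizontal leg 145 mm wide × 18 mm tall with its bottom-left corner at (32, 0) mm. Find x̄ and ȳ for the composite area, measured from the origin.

x̄ = 60.68 mm, ȳ = 24.35 mm

vertical leg: A = 32 × 80 = 2560.00, centroid at (16.00, 40.00).
horizontal leg: A = 145 × 18 = 2610.00, centroid at (104.50, 9.00).
ΣA = 5170.00 mm², ΣAx̄ = 313705.00 mm³, ΣAȳ = 125890.00 mm³.
x̄ = 313705.00/5170.00 = 60.68 mm; ȳ = 125890.00/5170.00 = 24.35 mm.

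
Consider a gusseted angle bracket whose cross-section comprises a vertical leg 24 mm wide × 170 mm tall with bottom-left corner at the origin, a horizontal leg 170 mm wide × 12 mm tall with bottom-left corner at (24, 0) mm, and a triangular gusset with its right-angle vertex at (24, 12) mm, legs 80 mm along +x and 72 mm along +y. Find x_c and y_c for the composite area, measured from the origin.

x_c = 46.36 mm, y_c = 51.41 mm

vertical leg: A = 24 × 170 = 4080.00, centroid at (12.00, 85.00).
horizontal leg: A = 170 × 12 = 2040.00, centroid at (109.00, 6.00).
gusset: A = ½·80·72 = 2880.00, centroid at (50.67, 36.00).
ΣA = 9000.00 mm²
ΣAx_c = (4080.00)(12.00) + (2040.00)(109.00) + (2880.00)(50.67) = 417240.00 mm³
ΣAy_c = (4080.00)(85.00) + (2040.00)(6.00) + (2880.00)(36.00) = 462720.00 mm³
x_c = 417240.00 / 9000.00 = 46.36 mm
y_c = 462720.00 / 9000.00 = 51.41 mm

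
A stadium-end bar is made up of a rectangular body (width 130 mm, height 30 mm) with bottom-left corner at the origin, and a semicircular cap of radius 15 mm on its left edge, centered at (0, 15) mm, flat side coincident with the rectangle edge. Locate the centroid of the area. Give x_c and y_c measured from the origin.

x_c = 59.07 mm, y_c = 15.00 mm

rectangular body: A = 130 × 30 = 3900.00, centroid at (65.00, 15.00).
semicircular end: A = ½π·15² = 353.43, centroid at (-6.37, 15.00).
ΣA = 4253.43 mm²
ΣAx_c = (3900.00)(65.00) + (353.43)(-6.37) = 251250.00 mm³
ΣAy_c = (3900.00)(15.00) + (353.43)(15.00) = 63801.44 mm³
x_c = 251250.00 / 4253.43 = 59.07 mm
y_c = 63801.44 / 4253.43 = 15.00 mm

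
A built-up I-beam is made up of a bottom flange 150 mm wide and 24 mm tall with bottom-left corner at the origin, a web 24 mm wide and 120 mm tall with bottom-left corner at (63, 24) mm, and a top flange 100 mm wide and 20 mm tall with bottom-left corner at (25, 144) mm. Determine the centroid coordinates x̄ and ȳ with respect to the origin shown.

bottom flange: A = 150 × 24 = 3600.00, centroid at (75.00, 12.00).
web: A = 24 × 120 = 2880.00, centroid at (75.00, 84.00).
top flange: A = 100 × 20 = 2000.00, centroid at (75.00, 154.00).
ΣA = 8480.00 mm², ΣAx̄ = 636000.00 mm³, ΣAȳ = 593120.00 mm³.
x̄ = 636000.00/8480.00 = 75.00 mm; ȳ = 593120.00/8480.00 = 69.94 mm.

x̄ = 75.00 mm, ȳ = 69.94 mm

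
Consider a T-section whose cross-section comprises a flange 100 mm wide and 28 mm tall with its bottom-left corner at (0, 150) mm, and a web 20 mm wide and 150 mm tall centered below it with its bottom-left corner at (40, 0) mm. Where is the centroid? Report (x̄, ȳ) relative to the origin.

Part | A | x̄ᵢ | ȳᵢ | A·x̄ᵢ | A·ȳᵢ
web | 3000.00 | 50.00 | 75.00 | 150000.00 | 225000.00
flange | 2800.00 | 50.00 | 164.00 | 140000.00 | 459200.00
Σ | 5800.00 |  |  | 290000.00 | 684200.00
x̄ = 290000.00 / 5800.00 = 50.00 mm
ȳ = 684200.00 / 5800.00 = 117.97 mm

x̄ = 50.00 mm, ȳ = 117.97 mm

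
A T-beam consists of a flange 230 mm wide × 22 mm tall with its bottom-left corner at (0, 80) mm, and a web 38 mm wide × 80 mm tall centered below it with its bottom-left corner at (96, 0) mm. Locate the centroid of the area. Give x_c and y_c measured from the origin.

web: A = 38 × 80 = 3040.00, centroid at (115.00, 40.00).
flange: A = 230 × 22 = 5060.00, centroid at (115.00, 91.00).
ΣA = 8100.00 mm²
ΣAx_c = (3040.00)(115.00) + (5060.00)(115.00) = 931500.00 mm³
ΣAy_c = (3040.00)(40.00) + (5060.00)(91.00) = 582060.00 mm³
x_c = 931500.00 / 8100.00 = 115.00 mm
y_c = 582060.00 / 8100.00 = 71.86 mm

x_c = 115.00 mm, y_c = 71.86 mm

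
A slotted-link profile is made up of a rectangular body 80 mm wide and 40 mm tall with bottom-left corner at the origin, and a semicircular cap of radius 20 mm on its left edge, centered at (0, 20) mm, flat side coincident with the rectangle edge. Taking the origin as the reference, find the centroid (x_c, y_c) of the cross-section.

x_c = 32.04 mm, y_c = 20.00 mm

Part | A | x̄ᵢ | ȳᵢ | A·x̄ᵢ | A·ȳᵢ
rectangular body | 3200.00 | 40.00 | 20.00 | 128000.00 | 64000.00
semicircular end | 628.32 | -8.49 | 20.00 | -5333.33 | 12566.37
Σ | 3828.32 |  |  | 122666.67 | 76566.37
x_c = 122666.67 / 3828.32 = 32.04 mm
y_c = 76566.37 / 3828.32 = 20.00 mm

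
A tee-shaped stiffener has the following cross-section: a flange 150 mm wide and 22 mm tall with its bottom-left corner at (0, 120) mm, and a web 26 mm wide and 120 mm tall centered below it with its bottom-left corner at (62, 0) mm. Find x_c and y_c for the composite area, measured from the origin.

x_c = 75.00 mm, y_c = 96.50 mm

Part | A | x̄ᵢ | ȳᵢ | A·x̄ᵢ | A·ȳᵢ
web | 3120.00 | 75.00 | 60.00 | 234000.00 | 187200.00
flange | 3300.00 | 75.00 | 131.00 | 247500.00 | 432300.00
Σ | 6420.00 |  |  | 481500.00 | 619500.00
x_c = 481500.00 / 6420.00 = 75.00 mm
y_c = 619500.00 / 6420.00 = 96.50 mm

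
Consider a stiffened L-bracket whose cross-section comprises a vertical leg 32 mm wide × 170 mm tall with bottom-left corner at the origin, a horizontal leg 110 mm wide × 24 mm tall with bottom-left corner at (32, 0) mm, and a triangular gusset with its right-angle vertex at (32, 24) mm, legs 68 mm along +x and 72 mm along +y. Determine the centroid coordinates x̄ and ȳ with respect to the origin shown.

vertical leg: A = 32 × 170 = 5440.00, centroid at (16.00, 85.00).
horizontal leg: A = 110 × 24 = 2640.00, centroid at (87.00, 12.00).
gusset: A = ½·68·72 = 2448.00, centroid at (54.67, 48.00).
ΣA = 10528.00 mm²
ΣAx̄ = (5440.00)(16.00) + (2640.00)(87.00) + (2448.00)(54.67) = 450544.00 mm³
ΣAȳ = (5440.00)(85.00) + (2640.00)(12.00) + (2448.00)(48.00) = 611584.00 mm³
x̄ = 450544.00 / 10528.00 = 42.79 mm
ȳ = 611584.00 / 10528.00 = 58.09 mm

x̄ = 42.79 mm, ȳ = 58.09 mm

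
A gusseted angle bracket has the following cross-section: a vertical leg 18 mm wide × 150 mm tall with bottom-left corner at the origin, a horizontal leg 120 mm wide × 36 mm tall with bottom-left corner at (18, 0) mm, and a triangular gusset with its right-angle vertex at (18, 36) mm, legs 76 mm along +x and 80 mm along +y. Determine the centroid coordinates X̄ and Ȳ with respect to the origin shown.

vertical leg: A = 18 × 150 = 2700.00, centroid at (9.00, 75.00).
horizontal leg: A = 120 × 36 = 4320.00, centroid at (78.00, 18.00).
gusset: A = ½·76·80 = 3040.00, centroid at (43.33, 62.67).
ΣA = 10060.00 mm²
ΣAX̄ = (2700.00)(9.00) + (4320.00)(78.00) + (3040.00)(43.33) = 492993.33 mm³
ΣAȲ = (2700.00)(75.00) + (4320.00)(18.00) + (3040.00)(62.67) = 470766.67 mm³
X̄ = 492993.33 / 10060.00 = 49.01 mm
Ȳ = 470766.67 / 10060.00 = 46.80 mm

X̄ = 49.01 mm, Ȳ = 46.80 mm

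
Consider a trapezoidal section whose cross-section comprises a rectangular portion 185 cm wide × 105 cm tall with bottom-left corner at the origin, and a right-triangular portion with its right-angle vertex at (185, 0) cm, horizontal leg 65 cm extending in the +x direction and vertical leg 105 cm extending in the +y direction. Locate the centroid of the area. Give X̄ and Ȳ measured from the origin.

rectangular portion: A = 185 × 105 = 19425.00, centroid at (92.50, 52.50).
triangular portion: A = ½·65·105 = 3412.50, centroid at (206.67, 35.00).
ΣA = 22837.50 cm², ΣAX̄ = 2502062.50 cm³, ΣAȲ = 1139250.00 cm³.
X̄ = 2502062.50/22837.50 = 109.56 cm; Ȳ = 1139250.00/22837.50 = 49.89 cm.

X̄ = 109.56 cm, Ȳ = 49.89 cm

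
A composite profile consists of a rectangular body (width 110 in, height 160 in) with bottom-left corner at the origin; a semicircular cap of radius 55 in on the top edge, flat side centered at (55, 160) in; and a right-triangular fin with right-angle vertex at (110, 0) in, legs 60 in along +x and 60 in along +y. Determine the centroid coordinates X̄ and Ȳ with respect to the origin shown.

rectangular body: A = 110 × 160 = 17600.00, centroid at (55.00, 80.00).
semicircular top: A = ½π·55² = 4751.66, centroid at (55.00, 183.34).
triangular fin: A = ½·60·60 = 1800.00, centroid at (130.00, 20.00).
ΣA = 24151.66 in²
ΣAX̄ = (17600.00)(55.00) + (4751.66)(55.00) + (1800.00)(130.00) = 1463341.24 in³
ΣAȲ = (17600.00)(80.00) + (4751.66)(183.34) + (1800.00)(20.00) = 2315182.09 in³
X̄ = 1463341.24 / 24151.66 = 60.59 in
Ȳ = 2315182.09 / 24151.66 = 95.86 in

X̄ = 60.59 in, Ȳ = 95.86 in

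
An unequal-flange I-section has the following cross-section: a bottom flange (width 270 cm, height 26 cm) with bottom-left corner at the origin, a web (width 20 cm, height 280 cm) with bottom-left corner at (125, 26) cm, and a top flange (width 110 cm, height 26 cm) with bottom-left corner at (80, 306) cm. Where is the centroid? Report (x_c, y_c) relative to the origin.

x_c = 135.00 cm, y_c = 124.88 cm

bottom flange: A = 270 × 26 = 7020.00, centroid at (135.00, 13.00).
web: A = 20 × 280 = 5600.00, centroid at (135.00, 166.00).
top flange: A = 110 × 26 = 2860.00, centroid at (135.00, 319.00).
ΣA = 15480.00 cm², ΣAx_c = 2089800.00 cm³, ΣAy_c = 1933200.00 cm³.
x_c = 2089800.00/15480.00 = 135.00 cm; y_c = 1933200.00/15480.00 = 124.88 cm.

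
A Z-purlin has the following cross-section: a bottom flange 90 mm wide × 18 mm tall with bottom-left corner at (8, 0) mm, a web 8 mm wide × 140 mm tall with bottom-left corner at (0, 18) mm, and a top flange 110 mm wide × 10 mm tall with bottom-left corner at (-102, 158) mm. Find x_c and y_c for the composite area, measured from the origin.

bottom flange: A = 90 × 18 = 1620.00, centroid at (53.00, 9.00).
web: A = 8 × 140 = 1120.00, centroid at (4.00, 88.00).
top flange: A = 110 × 10 = 1100.00, centroid at (-47.00, 163.00).
ΣA = 3840.00 mm², ΣAx_c = 38640.00 mm³, ΣAy_c = 292440.00 mm³.
x_c = 38640.00/3840.00 = 10.06 mm; y_c = 292440.00/3840.00 = 76.16 mm.

x_c = 10.06 mm, y_c = 76.16 mm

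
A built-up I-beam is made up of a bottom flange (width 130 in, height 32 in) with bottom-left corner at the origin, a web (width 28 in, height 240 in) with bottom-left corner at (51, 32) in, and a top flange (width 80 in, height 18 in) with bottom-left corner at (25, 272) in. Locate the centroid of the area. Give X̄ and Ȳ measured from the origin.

X̄ = 65.00 in, Ȳ = 121.16 in

Part | A | x̄ᵢ | ȳᵢ | A·x̄ᵢ | A·ȳᵢ
bottom flange | 4160.00 | 65.00 | 16.00 | 270400.00 | 66560.00
web | 6720.00 | 65.00 | 152.00 | 436800.00 | 1021440.00
top flange | 1440.00 | 65.00 | 281.00 | 93600.00 | 404640.00
Σ | 12320.00 |  |  | 800800.00 | 1492640.00
X̄ = 800800.00 / 12320.00 = 65.00 in
Ȳ = 1492640.00 / 12320.00 = 121.16 in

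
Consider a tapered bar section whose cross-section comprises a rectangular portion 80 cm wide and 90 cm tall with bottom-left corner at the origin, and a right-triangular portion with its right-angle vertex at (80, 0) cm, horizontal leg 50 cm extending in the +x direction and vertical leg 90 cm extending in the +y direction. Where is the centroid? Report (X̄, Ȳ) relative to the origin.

X̄ = 53.49 cm, Ȳ = 41.43 cm

Part | A | x̄ᵢ | ȳᵢ | A·x̄ᵢ | A·ȳᵢ
rectangular portion | 7200.00 | 40.00 | 45.00 | 288000.00 | 324000.00
triangular portion | 2250.00 | 96.67 | 30.00 | 217500.00 | 67500.00
Σ | 9450.00 |  |  | 505500.00 | 391500.00
X̄ = 505500.00 / 9450.00 = 53.49 cm
Ȳ = 391500.00 / 9450.00 = 41.43 cm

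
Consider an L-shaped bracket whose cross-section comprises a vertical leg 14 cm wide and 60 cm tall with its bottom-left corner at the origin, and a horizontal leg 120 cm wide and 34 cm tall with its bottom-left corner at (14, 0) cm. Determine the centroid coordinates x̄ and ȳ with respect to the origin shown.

Part | A | x̄ᵢ | ȳᵢ | A·x̄ᵢ | A·ȳᵢ
vertical leg | 840.00 | 7.00 | 30.00 | 5880.00 | 25200.00
horizontal leg | 4080.00 | 74.00 | 17.00 | 301920.00 | 69360.00
Σ | 4920.00 |  |  | 307800.00 | 94560.00
x̄ = 307800.00 / 4920.00 = 62.56 cm
ȳ = 94560.00 / 4920.00 = 19.22 cm

x̄ = 62.56 cm, ȳ = 19.22 cm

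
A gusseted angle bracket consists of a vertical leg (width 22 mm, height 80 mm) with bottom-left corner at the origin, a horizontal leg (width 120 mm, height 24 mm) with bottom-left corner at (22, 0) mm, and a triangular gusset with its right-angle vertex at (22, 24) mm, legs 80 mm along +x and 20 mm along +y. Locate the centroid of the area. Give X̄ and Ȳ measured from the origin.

Part | A | x̄ᵢ | ȳᵢ | A·x̄ᵢ | A·ȳᵢ
vertical leg | 1760.00 | 11.00 | 40.00 | 19360.00 | 70400.00
horizontal leg | 2880.00 | 82.00 | 12.00 | 236160.00 | 34560.00
gusset | 800.00 | 48.67 | 30.67 | 38933.33 | 24533.33
Σ | 5440.00 |  |  | 294453.33 | 129493.33
X̄ = 294453.33 / 5440.00 = 54.13 mm
Ȳ = 129493.33 / 5440.00 = 23.80 mm

X̄ = 54.13 mm, Ȳ = 23.80 mm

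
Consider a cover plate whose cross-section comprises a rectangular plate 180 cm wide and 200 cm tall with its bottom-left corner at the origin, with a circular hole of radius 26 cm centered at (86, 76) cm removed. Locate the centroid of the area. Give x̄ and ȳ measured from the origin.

x̄ = 90.25 cm, ȳ = 101.50 cm

Part | A | x̄ᵢ | ȳᵢ | A·x̄ᵢ | A·ȳᵢ
plate | 36000.00 | 90.00 | 100.00 | 3240000.00 | 3600000.00
hole | -2123.72 | 86.00 | 76.00 | -182639.63 | -161402.46
Σ | 33876.28 |  |  | 3057360.37 | 3438597.54
x̄ = 3057360.37 / 33876.28 = 90.25 cm
ȳ = 3438597.54 / 33876.28 = 101.50 cm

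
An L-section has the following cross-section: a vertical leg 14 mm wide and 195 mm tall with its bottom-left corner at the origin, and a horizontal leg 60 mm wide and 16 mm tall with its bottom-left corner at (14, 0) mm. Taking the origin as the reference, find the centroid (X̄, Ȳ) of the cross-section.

vertical leg: A = 14 × 195 = 2730.00, centroid at (7.00, 97.50).
horizontal leg: A = 60 × 16 = 960.00, centroid at (44.00, 8.00).
ΣA = 3690.00 mm²
ΣAX̄ = (2730.00)(7.00) + (960.00)(44.00) = 61350.00 mm³
ΣAȲ = (2730.00)(97.50) + (960.00)(8.00) = 273855.00 mm³
X̄ = 61350.00 / 3690.00 = 16.63 mm
Ȳ = 273855.00 / 3690.00 = 74.22 mm

X̄ = 16.63 mm, Ȳ = 74.22 mm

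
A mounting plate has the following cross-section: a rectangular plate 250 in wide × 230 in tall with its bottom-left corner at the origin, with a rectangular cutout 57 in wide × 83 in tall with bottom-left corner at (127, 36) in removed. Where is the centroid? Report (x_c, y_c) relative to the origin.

plate: A = 250 × 230 = 57500.00, centroid at (125.00, 115.00).
hole: A = −(57 × 83) = -4731.00, centroid at (155.50, 77.50).
ΣA = 52769.00 in²
ΣAx_c = (57500.00)(125.00) + (-4731.00)(155.50) = 6451829.50 in³
ΣAy_c = (57500.00)(115.00) + (-4731.00)(77.50) = 6245847.50 in³
x_c = 6451829.50 / 52769.00 = 122.27 in
y_c = 6245847.50 / 52769.00 = 118.36 in

x_c = 122.27 in, y_c = 118.36 in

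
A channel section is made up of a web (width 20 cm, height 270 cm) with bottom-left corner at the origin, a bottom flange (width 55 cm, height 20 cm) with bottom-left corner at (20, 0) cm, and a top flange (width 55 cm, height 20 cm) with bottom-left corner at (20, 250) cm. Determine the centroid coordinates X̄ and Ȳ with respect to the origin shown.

X̄ = 20.86 cm, Ȳ = 135.00 cm

web: A = 20 × 270 = 5400.00, centroid at (10.00, 135.00).
bottom flange: A = 55 × 20 = 1100.00, centroid at (47.50, 10.00).
top flange: A = 55 × 20 = 1100.00, centroid at (47.50, 260.00).
ΣA = 7600.00 cm², ΣAX̄ = 158500.00 cm³, ΣAȲ = 1026000.00 cm³.
X̄ = 158500.00/7600.00 = 20.86 cm; Ȳ = 1026000.00/7600.00 = 135.00 cm.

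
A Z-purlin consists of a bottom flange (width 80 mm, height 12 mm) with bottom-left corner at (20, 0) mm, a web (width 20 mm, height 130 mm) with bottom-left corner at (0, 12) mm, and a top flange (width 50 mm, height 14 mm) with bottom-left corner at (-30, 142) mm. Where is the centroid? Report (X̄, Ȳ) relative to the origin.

X̄ = 18.80 mm, Ȳ = 72.83 mm

Part | A | x̄ᵢ | ȳᵢ | A·x̄ᵢ | A·ȳᵢ
bottom flange | 960.00 | 60.00 | 6.00 | 57600.00 | 5760.00
web | 2600.00 | 10.00 | 77.00 | 26000.00 | 200200.00
top flange | 700.00 | -5.00 | 149.00 | -3500.00 | 104300.00
Σ | 4260.00 |  |  | 80100.00 | 310260.00
X̄ = 80100.00 / 4260.00 = 18.80 mm
Ȳ = 310260.00 / 4260.00 = 72.83 mm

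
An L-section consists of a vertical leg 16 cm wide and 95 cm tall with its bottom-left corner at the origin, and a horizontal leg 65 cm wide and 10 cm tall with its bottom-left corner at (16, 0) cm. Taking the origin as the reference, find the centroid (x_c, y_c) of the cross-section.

x_c = 20.13 cm, y_c = 34.77 cm

Part | A | x̄ᵢ | ȳᵢ | A·x̄ᵢ | A·ȳᵢ
vertical leg | 1520.00 | 8.00 | 47.50 | 12160.00 | 72200.00
horizontal leg | 650.00 | 48.50 | 5.00 | 31525.00 | 3250.00
Σ | 2170.00 |  |  | 43685.00 | 75450.00
x_c = 43685.00 / 2170.00 = 20.13 cm
y_c = 75450.00 / 2170.00 = 34.77 cm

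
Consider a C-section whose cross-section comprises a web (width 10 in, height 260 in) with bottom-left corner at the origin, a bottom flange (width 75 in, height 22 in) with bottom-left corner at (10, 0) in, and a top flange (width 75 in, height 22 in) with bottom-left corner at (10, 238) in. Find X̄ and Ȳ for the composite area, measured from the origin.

web: A = 10 × 260 = 2600.00, centroid at (5.00, 130.00).
bottom flange: A = 75 × 22 = 1650.00, centroid at (47.50, 11.00).
top flange: A = 75 × 22 = 1650.00, centroid at (47.50, 249.00).
ΣA = 5900.00 in²
ΣAX̄ = (2600.00)(5.00) + (1650.00)(47.50) + (1650.00)(47.50) = 169750.00 in³
ΣAȲ = (2600.00)(130.00) + (1650.00)(11.00) + (1650.00)(249.00) = 767000.00 in³
X̄ = 169750.00 / 5900.00 = 28.77 in
Ȳ = 767000.00 / 5900.00 = 130.00 in

X̄ = 28.77 in, Ȳ = 130.00 in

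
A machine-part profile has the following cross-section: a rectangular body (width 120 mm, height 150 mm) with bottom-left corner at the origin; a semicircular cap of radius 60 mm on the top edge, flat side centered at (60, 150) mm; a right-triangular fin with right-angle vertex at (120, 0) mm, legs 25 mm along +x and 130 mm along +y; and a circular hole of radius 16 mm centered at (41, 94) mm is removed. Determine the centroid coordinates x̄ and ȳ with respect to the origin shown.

Part | A | x̄ᵢ | ȳᵢ | A·x̄ᵢ | A·ȳᵢ
rectangular body | 18000.00 | 60.00 | 75.00 | 1080000.00 | 1350000.00
semicircular top | 5654.87 | 60.00 | 175.46 | 339292.01 | 992230.02
triangular fin | 1625.00 | 128.33 | 43.33 | 208541.67 | 70416.67
hole | -804.25 | 41.00 | 94.00 | -32974.16 | -75599.29
Σ | 24475.62 |  |  | 1594859.52 | 2337047.40
x̄ = 1594859.52 / 24475.62 = 65.16 mm
ȳ = 2337047.40 / 24475.62 = 95.48 mm

x̄ = 65.16 mm, ȳ = 95.48 mm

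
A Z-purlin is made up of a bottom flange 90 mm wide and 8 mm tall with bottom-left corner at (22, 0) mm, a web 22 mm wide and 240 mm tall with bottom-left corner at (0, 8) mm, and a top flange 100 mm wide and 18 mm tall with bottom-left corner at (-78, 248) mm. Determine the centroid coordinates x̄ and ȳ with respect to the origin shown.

x̄ = 7.17 mm, ȳ = 146.32 mm

bottom flange: A = 90 × 8 = 720.00, centroid at (67.00, 4.00).
web: A = 22 × 240 = 5280.00, centroid at (11.00, 128.00).
top flange: A = 100 × 18 = 1800.00, centroid at (-28.00, 257.00).
ΣA = 7800.00 mm², ΣAx̄ = 55920.00 mm³, ΣAȳ = 1141320.00 mm³.
x̄ = 55920.00/7800.00 = 7.17 mm; ȳ = 1141320.00/7800.00 = 146.32 mm.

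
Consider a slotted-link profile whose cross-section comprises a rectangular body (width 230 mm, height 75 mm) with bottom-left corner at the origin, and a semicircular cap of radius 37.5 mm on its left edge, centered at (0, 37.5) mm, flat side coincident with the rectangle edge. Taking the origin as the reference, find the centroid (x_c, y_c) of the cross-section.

x_c = 100.14 mm, y_c = 37.50 mm

Part | A | x̄ᵢ | ȳᵢ | A·x̄ᵢ | A·ȳᵢ
rectangular body | 17250.00 | 115.00 | 37.50 | 1983750.00 | 646875.00
semicircular end | 2208.93 | -15.92 | 37.50 | -35156.25 | 82834.96
Σ | 19458.93 |  |  | 1948593.75 | 729709.96
x_c = 1948593.75 / 19458.93 = 100.14 mm
y_c = 729709.96 / 19458.93 = 37.50 mm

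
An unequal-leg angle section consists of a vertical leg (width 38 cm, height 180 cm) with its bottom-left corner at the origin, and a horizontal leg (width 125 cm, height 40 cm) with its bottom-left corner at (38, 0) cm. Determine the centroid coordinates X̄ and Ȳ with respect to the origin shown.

X̄ = 53.42 cm, Ȳ = 60.44 cm

vertical leg: A = 38 × 180 = 6840.00, centroid at (19.00, 90.00).
horizontal leg: A = 125 × 40 = 5000.00, centroid at (100.50, 20.00).
ΣA = 11840.00 cm²
ΣAX̄ = (6840.00)(19.00) + (5000.00)(100.50) = 632460.00 cm³
ΣAȲ = (6840.00)(90.00) + (5000.00)(20.00) = 715600.00 cm³
X̄ = 632460.00 / 11840.00 = 53.42 cm
Ȳ = 715600.00 / 11840.00 = 60.44 cm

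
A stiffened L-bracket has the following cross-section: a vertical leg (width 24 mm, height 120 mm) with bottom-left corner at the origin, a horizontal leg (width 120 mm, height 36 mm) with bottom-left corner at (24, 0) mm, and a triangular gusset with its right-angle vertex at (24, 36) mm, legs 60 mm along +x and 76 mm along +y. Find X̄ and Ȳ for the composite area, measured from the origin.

Part | A | x̄ᵢ | ȳᵢ | A·x̄ᵢ | A·ȳᵢ
vertical leg | 2880.00 | 12.00 | 60.00 | 34560.00 | 172800.00
horizontal leg | 4320.00 | 84.00 | 18.00 | 362880.00 | 77760.00
gusset | 2280.00 | 44.00 | 61.33 | 100320.00 | 139840.00
Σ | 9480.00 |  |  | 497760.00 | 390400.00
X̄ = 497760.00 / 9480.00 = 52.51 mm
Ȳ = 390400.00 / 9480.00 = 41.18 mm

X̄ = 52.51 mm, Ȳ = 41.18 mm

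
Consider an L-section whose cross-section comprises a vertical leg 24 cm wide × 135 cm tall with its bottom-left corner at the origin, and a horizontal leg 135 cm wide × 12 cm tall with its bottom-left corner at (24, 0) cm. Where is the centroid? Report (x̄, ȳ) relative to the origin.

vertical leg: A = 24 × 135 = 3240.00, centroid at (12.00, 67.50).
horizontal leg: A = 135 × 12 = 1620.00, centroid at (91.50, 6.00).
ΣA = 4860.00 cm², ΣAx̄ = 187110.00 cm³, ΣAȳ = 228420.00 cm³.
x̄ = 187110.00/4860.00 = 38.50 cm; ȳ = 228420.00/4860.00 = 47.00 cm.

x̄ = 38.50 cm, ȳ = 47.00 cm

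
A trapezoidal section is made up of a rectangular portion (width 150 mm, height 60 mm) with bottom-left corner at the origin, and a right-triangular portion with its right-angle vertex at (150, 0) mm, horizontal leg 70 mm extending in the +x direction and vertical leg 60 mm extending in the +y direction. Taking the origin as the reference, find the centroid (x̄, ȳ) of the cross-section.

Part | A | x̄ᵢ | ȳᵢ | A·x̄ᵢ | A·ȳᵢ
rectangular portion | 9000.00 | 75.00 | 30.00 | 675000.00 | 270000.00
triangular portion | 2100.00 | 173.33 | 20.00 | 364000.00 | 42000.00
Σ | 11100.00 |  |  | 1039000.00 | 312000.00
x̄ = 1039000.00 / 11100.00 = 93.60 mm
ȳ = 312000.00 / 11100.00 = 28.11 mm

x̄ = 93.60 mm, ȳ = 28.11 mm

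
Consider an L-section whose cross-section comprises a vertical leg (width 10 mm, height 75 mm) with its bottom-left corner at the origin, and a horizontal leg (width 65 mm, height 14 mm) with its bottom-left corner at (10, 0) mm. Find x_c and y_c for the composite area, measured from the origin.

x_c = 25.56 mm, y_c = 20.78 mm

vertical leg: A = 10 × 75 = 750.00, centroid at (5.00, 37.50).
horizontal leg: A = 65 × 14 = 910.00, centroid at (42.50, 7.00).
ΣA = 1660.00 mm²
ΣAx_c = (750.00)(5.00) + (910.00)(42.50) = 42425.00 mm³
ΣAy_c = (750.00)(37.50) + (910.00)(7.00) = 34495.00 mm³
x_c = 42425.00 / 1660.00 = 25.56 mm
y_c = 34495.00 / 1660.00 = 20.78 mm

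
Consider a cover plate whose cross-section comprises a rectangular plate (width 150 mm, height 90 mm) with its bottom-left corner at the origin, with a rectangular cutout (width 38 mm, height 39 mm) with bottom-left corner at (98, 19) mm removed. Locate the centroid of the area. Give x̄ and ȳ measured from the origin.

x̄ = 69.82 mm, ȳ = 45.80 mm

plate: A = 150 × 90 = 13500.00, centroid at (75.00, 45.00).
hole: A = −(38 × 39) = -1482.00, centroid at (117.00, 38.50).
ΣA = 12018.00 mm², ΣAx̄ = 839106.00 mm³, ΣAȳ = 550443.00 mm³.
x̄ = 839106.00/12018.00 = 69.82 mm; ȳ = 550443.00/12018.00 = 45.80 mm.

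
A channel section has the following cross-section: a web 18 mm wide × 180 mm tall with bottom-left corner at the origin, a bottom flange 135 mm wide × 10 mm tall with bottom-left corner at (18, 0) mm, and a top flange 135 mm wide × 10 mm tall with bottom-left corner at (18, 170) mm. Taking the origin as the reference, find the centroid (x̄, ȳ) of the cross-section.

Part | A | x̄ᵢ | ȳᵢ | A·x̄ᵢ | A·ȳᵢ
web | 3240.00 | 9.00 | 90.00 | 29160.00 | 291600.00
bottom flange | 1350.00 | 85.50 | 5.00 | 115425.00 | 6750.00
top flange | 1350.00 | 85.50 | 175.00 | 115425.00 | 236250.00
Σ | 5940.00 |  |  | 260010.00 | 534600.00
x̄ = 260010.00 / 5940.00 = 43.77 mm
ȳ = 534600.00 / 5940.00 = 90.00 mm

x̄ = 43.77 mm, ȳ = 90.00 mm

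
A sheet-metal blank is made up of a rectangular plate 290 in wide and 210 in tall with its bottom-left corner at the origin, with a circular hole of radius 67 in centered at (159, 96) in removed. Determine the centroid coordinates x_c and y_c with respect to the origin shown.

Part | A | x̄ᵢ | ȳᵢ | A·x̄ᵢ | A·ȳᵢ
plate | 60900.00 | 145.00 | 105.00 | 8830500.00 | 6394500.00
hole | -14102.61 | 159.00 | 96.00 | -2242314.90 | -1353850.50
Σ | 46797.39 |  |  | 6588185.10 | 5040649.50
x_c = 6588185.10 / 46797.39 = 140.78 in
y_c = 5040649.50 / 46797.39 = 107.71 in

x_c = 140.78 in, y_c = 107.71 in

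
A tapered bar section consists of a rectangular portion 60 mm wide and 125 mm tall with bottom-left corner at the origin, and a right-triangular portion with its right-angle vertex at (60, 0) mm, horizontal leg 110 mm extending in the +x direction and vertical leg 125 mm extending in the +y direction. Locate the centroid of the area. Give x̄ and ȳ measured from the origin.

Part | A | x̄ᵢ | ȳᵢ | A·x̄ᵢ | A·ȳᵢ
rectangular portion | 7500.00 | 30.00 | 62.50 | 225000.00 | 468750.00
triangular portion | 6875.00 | 96.67 | 41.67 | 664583.33 | 286458.33
Σ | 14375.00 |  |  | 889583.33 | 755208.33
x̄ = 889583.33 / 14375.00 = 61.88 mm
ȳ = 755208.33 / 14375.00 = 52.54 mm

x̄ = 61.88 mm, ȳ = 52.54 mm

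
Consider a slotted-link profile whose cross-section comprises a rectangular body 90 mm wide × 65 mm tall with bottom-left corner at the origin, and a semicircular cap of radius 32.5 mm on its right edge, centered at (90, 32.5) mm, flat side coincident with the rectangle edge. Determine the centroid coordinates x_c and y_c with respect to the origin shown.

rectangular body: A = 90 × 65 = 5850.00, centroid at (45.00, 32.50).
semicircular end: A = ½π·32.5² = 1659.15, centroid at (103.79, 32.50).
ΣA = 7509.15 mm², ΣAx_c = 435459.24 mm³, ΣAy_c = 244047.49 mm³.
x_c = 435459.24/7509.15 = 57.99 mm; y_c = 244047.49/7509.15 = 32.50 mm.

x_c = 57.99 mm, y_c = 32.50 mm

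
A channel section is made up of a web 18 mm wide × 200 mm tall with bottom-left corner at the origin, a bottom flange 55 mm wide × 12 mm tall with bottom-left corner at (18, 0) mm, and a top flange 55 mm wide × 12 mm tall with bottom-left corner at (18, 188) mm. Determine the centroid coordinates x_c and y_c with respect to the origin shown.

Part | A | x̄ᵢ | ȳᵢ | A·x̄ᵢ | A·ȳᵢ
web | 3600.00 | 9.00 | 100.00 | 32400.00 | 360000.00
bottom flange | 660.00 | 45.50 | 6.00 | 30030.00 | 3960.00
top flange | 660.00 | 45.50 | 194.00 | 30030.00 | 128040.00
Σ | 4920.00 |  |  | 92460.00 | 492000.00
x_c = 92460.00 / 4920.00 = 18.79 mm
y_c = 492000.00 / 4920.00 = 100.00 mm

x_c = 18.79 mm, y_c = 100.00 mm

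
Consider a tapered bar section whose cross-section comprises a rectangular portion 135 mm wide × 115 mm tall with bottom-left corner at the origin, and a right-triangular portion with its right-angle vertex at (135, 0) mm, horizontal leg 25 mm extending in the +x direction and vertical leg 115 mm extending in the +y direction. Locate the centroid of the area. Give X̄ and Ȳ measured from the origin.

X̄ = 73.93 mm, Ȳ = 55.88 mm

rectangular portion: A = 135 × 115 = 15525.00, centroid at (67.50, 57.50).
triangular portion: A = ½·25·115 = 1437.50, centroid at (143.33, 38.33).
ΣA = 16962.50 mm²
ΣAX̄ = (15525.00)(67.50) + (1437.50)(143.33) = 1253979.17 mm³
ΣAȲ = (15525.00)(57.50) + (1437.50)(38.33) = 947791.67 mm³
X̄ = 1253979.17 / 16962.50 = 73.93 mm
Ȳ = 947791.67 / 16962.50 = 55.88 mm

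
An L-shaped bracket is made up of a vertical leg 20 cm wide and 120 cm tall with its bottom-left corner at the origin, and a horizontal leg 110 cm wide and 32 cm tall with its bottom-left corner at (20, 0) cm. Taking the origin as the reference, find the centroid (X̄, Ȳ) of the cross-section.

X̄ = 48.65 cm, Ȳ = 33.84 cm

Part | A | x̄ᵢ | ȳᵢ | A·x̄ᵢ | A·ȳᵢ
vertical leg | 2400.00 | 10.00 | 60.00 | 24000.00 | 144000.00
horizontal leg | 3520.00 | 75.00 | 16.00 | 264000.00 | 56320.00
Σ | 5920.00 |  |  | 288000.00 | 200320.00
X̄ = 288000.00 / 5920.00 = 48.65 cm
Ȳ = 200320.00 / 5920.00 = 33.84 cm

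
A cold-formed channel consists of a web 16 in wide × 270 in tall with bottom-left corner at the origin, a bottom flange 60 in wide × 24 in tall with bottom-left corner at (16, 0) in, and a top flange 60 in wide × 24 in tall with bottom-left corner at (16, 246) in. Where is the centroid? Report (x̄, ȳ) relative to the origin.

web: A = 16 × 270 = 4320.00, centroid at (8.00, 135.00).
bottom flange: A = 60 × 24 = 1440.00, centroid at (46.00, 12.00).
top flange: A = 60 × 24 = 1440.00, centroid at (46.00, 258.00).
ΣA = 7200.00 in², ΣAx̄ = 167040.00 in³, ΣAȳ = 972000.00 in³.
x̄ = 167040.00/7200.00 = 23.20 in; ȳ = 972000.00/7200.00 = 135.00 in.

x̄ = 23.20 in, ȳ = 135.00 in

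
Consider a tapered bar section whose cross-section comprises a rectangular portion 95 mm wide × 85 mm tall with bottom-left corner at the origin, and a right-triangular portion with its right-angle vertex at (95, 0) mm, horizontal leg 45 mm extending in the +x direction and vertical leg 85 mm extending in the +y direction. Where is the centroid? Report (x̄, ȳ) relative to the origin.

Part | A | x̄ᵢ | ȳᵢ | A·x̄ᵢ | A·ȳᵢ
rectangular portion | 8075.00 | 47.50 | 42.50 | 383562.50 | 343187.50
triangular portion | 1912.50 | 110.00 | 28.33 | 210375.00 | 54187.50
Σ | 9987.50 |  |  | 593937.50 | 397375.00
x̄ = 593937.50 / 9987.50 = 59.47 mm
ȳ = 397375.00 / 9987.50 = 39.79 mm

x̄ = 59.47 mm, ȳ = 39.79 mm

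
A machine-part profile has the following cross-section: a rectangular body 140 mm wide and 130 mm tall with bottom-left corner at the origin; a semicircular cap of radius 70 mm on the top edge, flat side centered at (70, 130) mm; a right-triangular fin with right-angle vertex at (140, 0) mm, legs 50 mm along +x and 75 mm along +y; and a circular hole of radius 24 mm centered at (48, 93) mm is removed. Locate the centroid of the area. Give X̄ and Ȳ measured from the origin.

X̄ = 77.79 mm, Ȳ = 88.24 mm

rectangular body: A = 140 × 130 = 18200.00, centroid at (70.00, 65.00).
semicircular top: A = ½π·70² = 7696.90, centroid at (70.00, 159.71).
triangular fin: A = ½·50·75 = 1875.00, centroid at (156.67, 25.00).
hole: A = −π·24² = -1809.56, centroid at (48.00, 93.00).
ΣA = 25962.34 mm²
ΣAX̄ = (18200.00)(70.00) + (7696.90)(70.00) + (1875.00)(156.67) + (-1809.56)(48.00) = 2019674.39 mm³
ΣAȲ = (18200.00)(65.00) + (7696.90)(159.71) + (1875.00)(25.00) + (-1809.56)(93.00) = 2290850.09 mm³
X̄ = 2019674.39 / 25962.34 = 77.79 mm
Ȳ = 2290850.09 / 25962.34 = 88.24 mm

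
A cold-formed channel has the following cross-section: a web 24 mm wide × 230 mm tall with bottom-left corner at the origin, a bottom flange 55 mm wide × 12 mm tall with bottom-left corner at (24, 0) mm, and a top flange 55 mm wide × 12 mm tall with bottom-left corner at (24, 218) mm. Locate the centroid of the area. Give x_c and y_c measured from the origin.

x_c = 19.62 mm, y_c = 115.00 mm

web: A = 24 × 230 = 5520.00, centroid at (12.00, 115.00).
bottom flange: A = 55 × 12 = 660.00, centroid at (51.50, 6.00).
top flange: A = 55 × 12 = 660.00, centroid at (51.50, 224.00).
ΣA = 6840.00 mm², ΣAx_c = 134220.00 mm³, ΣAy_c = 786600.00 mm³.
x_c = 134220.00/6840.00 = 19.62 mm; y_c = 786600.00/6840.00 = 115.00 mm.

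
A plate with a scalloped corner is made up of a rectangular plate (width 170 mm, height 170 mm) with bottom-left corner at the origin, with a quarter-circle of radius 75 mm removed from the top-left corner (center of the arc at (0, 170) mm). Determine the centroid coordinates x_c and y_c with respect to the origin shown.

Part | A | x̄ᵢ | ȳᵢ | A·x̄ᵢ | A·ȳᵢ
plate | 28900.00 | 85.00 | 85.00 | 2456500.00 | 2456500.00
removed quarter-circle | -4417.86 | 31.83 | 138.17 | -140625.00 | -610411.99
Σ | 24482.14 |  |  | 2315875.00 | 1846088.01
x_c = 2315875.00 / 24482.14 = 94.59 mm
y_c = 1846088.01 / 24482.14 = 75.41 mm

x_c = 94.59 mm, y_c = 75.41 mm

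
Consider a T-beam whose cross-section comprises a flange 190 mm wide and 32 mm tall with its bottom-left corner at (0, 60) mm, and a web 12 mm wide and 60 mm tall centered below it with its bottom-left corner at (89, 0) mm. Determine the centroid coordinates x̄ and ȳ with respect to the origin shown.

Part | A | x̄ᵢ | ȳᵢ | A·x̄ᵢ | A·ȳᵢ
web | 720.00 | 95.00 | 30.00 | 68400.00 | 21600.00
flange | 6080.00 | 95.00 | 76.00 | 577600.00 | 462080.00
Σ | 6800.00 |  |  | 646000.00 | 483680.00
x̄ = 646000.00 / 6800.00 = 95.00 mm
ȳ = 483680.00 / 6800.00 = 71.13 mm

x̄ = 95.00 mm, ȳ = 71.13 mm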